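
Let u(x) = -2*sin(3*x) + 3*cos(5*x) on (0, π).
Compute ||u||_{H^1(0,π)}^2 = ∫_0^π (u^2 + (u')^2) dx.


||u||_{H^1(0,π)}^2 = 137*π

u'(x) = -15*sin(5*x) - 6*cos(3*x).
Expand u² and (u')² and integrate term by term on (0, π), using: for integers n ≥ 1, ∫_0^π sin²(nx) dx = ∫_0^π cos²(nx) dx = π/2; for n ≠ n', ∫_0^π sin(nx)sin(n'x) dx = ∫_0^π cos(nx)cos(n'x) dx = 0; and by product-to-sum, ∫_0^π sin(nx)cos(n'x) dx = ½∫_0^π [sin((n+n')x) + sin((n−n')x)] dx, which is 0 when n+n' is even and 2n/(n²−n'²) when n+n' is odd (it need not vanish on (0, π)).
  u² squared terms: (-2)²·∫sin(3x)² dx = 4·π/2 = 2*π;  (3)²·∫cos(5x)² dx = 9·π/2 = 9*π/2.
  u² cross terms: 2·(-2)·(3)·∫sin(3x)·cos(5x) dx = -12·(0) = 0.
  So ∫_0^π u² dx = 2*π + 9*π/2 + 0 = 13*π/2.
  (u')² squared terms: (-15)²·∫sin(5x)² dx = 225·π/2 = 225*π/2;  (-6)²·∫cos(3x)² dx = 36·π/2 = 18*π.
  (u')² cross terms: 2·(-15)·(-6)·∫sin(5x)·cos(3x) dx = 180·(0) = 0.
  So ∫_0^π (u')² dx = 225*π/2 + 18*π + 0 = 261*π/2.
||u||_{H^1}^2 = (13*π/2) + (261*π/2) = 137*π.


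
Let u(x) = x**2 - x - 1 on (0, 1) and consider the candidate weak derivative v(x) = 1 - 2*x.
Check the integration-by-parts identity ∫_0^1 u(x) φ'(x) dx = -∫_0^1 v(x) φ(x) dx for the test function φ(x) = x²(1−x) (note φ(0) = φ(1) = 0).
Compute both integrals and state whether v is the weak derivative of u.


LHS = -1/60, RHS = 1/60. No, v is not the weak derivative of u.

u(x) = x**2 - x - 1, classical derivative u'(x) = 2*x - 1.
φ(x) = x²(1−x), so φ'(x) = x*(2 - 3*x).
Note φ(0) = φ(1) = 0, so the boundary term u·φ vanishes.
LHS = ∫_0^1 u(x) φ'(x) dx = ∫_0^1 (-3*x^4 + 5*x^3 + x^2 - 2*x) dx. Term by term:
  ∫_0^1 -3*x^4 dx = -3/5;  ∫_0^1 5*x^3 dx = 5/4;  ∫_0^1 x^2 dx = 1/3;
  ∫_0^1 -2*x dx = -1.
Sum: -3/5 + 5/4 + 1/3 − 1 = -1/60.
So LHS = -1/60.
∫_0^1 v(x) φ(x) dx = ∫_0^1 (2*x^4 - 3*x^3 + x^2) dx. Term by term:
  ∫_0^1 2*x^4 dx = 2/5;  ∫_0^1 -3*x^3 dx = -3/4;  ∫_0^1 x^2 dx = 1/3.
Sum: 2/5 − 3/4 + 1/3 = -1/60.
So RHS = -∫_0^1 v(x) φ(x) dx = 1/60.
LHS − RHS = -1/30 ≠ 0, so the identity fails.
(For a valid weak derivative the identity must hold for EVERY test function, in particular this one. The failure shows v is NOT the weak derivative of u.)
Correct weak derivative would be u'(x) = 2*x - 1.


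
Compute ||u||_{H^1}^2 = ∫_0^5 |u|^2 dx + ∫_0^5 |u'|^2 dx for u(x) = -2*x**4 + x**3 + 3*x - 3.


||u||_{H^1}^2 = 78836120/63

The H^1 norm (squared) on an interval (0, L) is
  ||u||_{H^1}^2 = ∫_0^L u(x)^2 dx + ∫_0^L u'(x)^2 dx.
Compute u'(x) = -8*x**3 + 3*x**2 + 3.
Then u(x)^2 = 4*x**8 - 4*x**7 + x**6 - 12*x**5 + 18*x**4 - 6*x**3 + 9*x**2 - 18*x + 9 and u'(x)^2 = 64*x**6 - 48*x**5 + 9*x**4 - 48*x**3 + 18*x**2 + 9.
Integrate each monomial from 0 to 5 using ∫_0^5 c·x^n dx = c·5^(n+1)/(n+1):
  ∫_0^5 u(x)^2 dx = ∫_0^5 (4*x^8 - 4*x^7 + x^6 - 12*x^5 + 18*x^4 - 6*x^3 + 9*x^2 - 18*x + 9) dx. Term by term:
    ∫_0^5 4*x^8 dx = 7812500/9;  ∫_0^5 -4*x^7 dx = -390625/2;  ∫_0^5 x^6 dx = 78125/7;
    ∫_0^5 -12*x^5 dx = -31250;  ∫_0^5 18*x^4 dx = 11250;  ∫_0^5 -6*x^3 dx = -1875/2;
    ∫_0^5 9*x^2 dx = 375;  ∫_0^5 -18*x dx = -225;  ∫_0^5 9 dx = 45.
  Sum: 7812500/9 − 390625/2 + 78125/7 − 31250 + 11250 − 1875/2 + 375 − 225 + 45 = 41779160/63.
  ∫_0^5 u'(x)^2 dx = ∫_0^5 (64*x^6 - 48*x^5 + 9*x^4 - 48*x^3 + 18*x^2 + 9) dx. Term by term:
    ∫_0^5 64*x^6 dx = 5000000/7;  ∫_0^5 -48*x^5 dx = -125000;  ∫_0^5 9*x^4 dx = 5625;
    ∫_0^5 -48*x^3 dx = -7500;  ∫_0^5 18*x^2 dx = 750;  ∫_0^5 9 dx = 45.
  Sum: 5000000/7 − 125000 + 5625 − 7500 + 750 + 45 = 4117440/7.
Adding: ||u||_{H^1}^2 = 41779160/63 + 4117440/7 = 78836120/63.


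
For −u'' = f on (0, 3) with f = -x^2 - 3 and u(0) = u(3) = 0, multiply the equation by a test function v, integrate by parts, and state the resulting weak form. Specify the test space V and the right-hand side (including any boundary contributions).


V = H^1_0(0, 3) (so v(0) = v(3) = 0); weak form: ∫_0^3 u'v' dx = ∫_0^3 (-x^2 - 3) v dx for all v ∈ V.

Multiply both sides by a test function v and integrate from 0 to 3:
  ∫_0^3 −u''(x) v(x) dx = ∫_0^3 f(x) v(x) dx.
Integrate the LHS by parts once:
  ∫_0^3 −u'' v dx = −[u'(x) v(x)]_0^3 + ∫_0^3 u'(x) v'(x) dx.
Thus ∫_0^3 u'(x) v'(x) dx = ∫_0^3 f(x) v(x) dx + [u'(x) v(x)]_0^3.
Choose V so that boundary terms are either known or forced to vanish.
u is Dirichlet: u(0) = u(3) = 0. Let V = H^1_0(0, 3); then v(0) = v(3) = 0, and [u' v]_0^3 = 0.
Weak formulation: find u (satisfying any essential BC) such that ∫_0^3 u'(x) v'(x) dx = ∫_0^3 f v dx for all v ∈ V.
Substituting f(x) = -x^2 - 3, the right-hand side is ∫_0^3 (-x^2 - 3) v dx.


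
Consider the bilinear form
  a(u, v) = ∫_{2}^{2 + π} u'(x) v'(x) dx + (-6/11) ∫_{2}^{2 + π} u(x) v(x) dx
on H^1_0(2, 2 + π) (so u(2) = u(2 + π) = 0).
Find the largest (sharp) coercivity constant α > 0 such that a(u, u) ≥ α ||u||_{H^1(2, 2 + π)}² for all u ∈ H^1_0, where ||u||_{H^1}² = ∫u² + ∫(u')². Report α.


α = 5/22

Coercivity of a(·,·) on H^1_0(2, 2 + π) means a(u, u) ≥ α ||u||_{H^1}² for every u ∈ H^1_0.
The interval has length L = π, and Poincaré/coercivity depend only on L. Here a(u, u) = ∫(u')² + (-6/11)·∫u².
Here c = -6/11 < 0 with |c| < (π/L)² = 1, so coercivity still holds. The condition a(u,u) ≥ α||u||_{H^1}² reads (1−α)∫(u')² ≥ (α−c)∫u². Any admissible α is ≤ 1 (rapidly oscillating u have ∫u²/∫(u')² → 0), and α = 1 would force 0 ≥ (1−c)∫u², impossible since c < 1; so 1−α > 0. By the sharp Poincaré inequality on H^1_0 of an interval of length L, ∫(u')² ≥ (π/L)²∫u² with equality for the first sine mode sin(π(x−x₀)/L) (x₀ the left endpoint), so the inequality holds for all u iff (1−α)(π/L)² ≥ α − c, i.e. α ≤ ((π/L)² + c)/((π/L)² + 1) = (1 + c(L/π)²)/(1 + (L/π)²). (Direct route, valid since c ≤ 0: Poincaré gives c∫u² ≥ c(L/π)²∫(u')², so a(u,u) ≥ (1 + c(L/π)²)∫(u')², while ||u||_{H^1}² ≤ (1 + (L/π)²)∫(u')²; dividing yields the same α.) With (π/L)² = 1 and c = -6/11, the largest admissible constant is α = ((π/L)² + c)/((π/L)² + 1).
Simplifying, α = 5/22.


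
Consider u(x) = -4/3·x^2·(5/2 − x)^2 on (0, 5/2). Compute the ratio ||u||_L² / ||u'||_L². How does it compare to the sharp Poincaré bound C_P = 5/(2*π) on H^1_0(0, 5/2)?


||u||_L² / ||u'||_L² = 5*sqrt(3)/12 < C_P = 5/(2*π).

u(x) = -4/3·x^2·(5/2 − x)^2, so u'(x) = 2*x*(-8*x^2 + 30*x - 25)/3.
u(x) = -4/3·x^2·(5/2 − x)^2 vanishes at x = 0 and x = 5/2, so u ∈ H^1_0(0, 5/2). Differentiate via the product rule and integrate the resulting polynomials term by term.
  ∫_0^5/2 u² dx = ∫_0^5/2 (16*x^8/9 - 160*x^7/9 + 200*x^6/3 - 1000*x^5/9 + 625*x^4/9) dx. Term by term:
    ∫_0^5/2 16*x^8/9 dx = 1953125/2592;  ∫_0^5/2 -160*x^7/9 dx = -1953125/576;  ∫_0^5/2 200*x^6/3 dx = 1953125/336;
    ∫_0^5/2 -1000*x^5/9 dx = -1953125/432;  ∫_0^5/2 625*x^4/9 dx = 390625/288.
  Sum: 1953125/2592 − 1953125/576 + 1953125/336 − 1953125/432 + 390625/288 = 390625/36288.
  ∫_0^5/2 (u')² dx = ∫_0^5/2 (256*x^6/9 - 640*x^5/3 + 5200*x^4/9 - 2000*x^3/3 + 2500*x^2/9) dx. Term by term:
    ∫_0^5/2 256*x^6/9 dx = 156250/63;  ∫_0^5/2 -640*x^5/3 dx = -78125/9;  ∫_0^5/2 5200*x^4/9 dx = 203125/18;
    ∫_0^5/2 -2000*x^3/3 dx = -78125/12;  ∫_0^5/2 2500*x^2/9 dx = 78125/54.
  Sum: 156250/63 − 78125/9 + 203125/18 − 78125/12 + 78125/54 = 15625/756.
∫_0^5/2 u² dx = 390625/36288, so ||u||_L² = 625*sqrt(7)/504.
∫_0^5/2 (u')² dx = 15625/756, so ||u'||_L² = 125*sqrt(21)/126.
Ratio ||u||_L² / ||u'||_L² = 5*sqrt(3)/12.
Sharp Poincaré constant on H^1_0(0, 5/2) is C_P = L/π = 5/(2*π), achieved by sin(2*π/5·x).
A polynomial bump cannot attain the sharp Poincaré constant (only the first sine eigenfunction does), so the ratio is strictly less than C_P, consistent with ||u||_L² ≤ C_P ||u'||_L².


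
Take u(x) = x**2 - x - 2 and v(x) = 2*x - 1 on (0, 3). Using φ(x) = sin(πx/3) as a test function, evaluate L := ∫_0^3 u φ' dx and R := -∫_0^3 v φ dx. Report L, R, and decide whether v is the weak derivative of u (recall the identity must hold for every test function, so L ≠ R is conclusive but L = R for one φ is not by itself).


LHS = -12/π, RHS = -12/π. Yes, v = u' weakly.

u(x) = x**2 - x - 2, classical derivative u'(x) = 2*x - 1.
φ(x) = sin(πx/3), so φ'(x) = π*cos(π*x/3)/3.
Note φ(0) = φ(3) = 0, so the boundary term u·φ vanishes.
LHS = ∫_0^3 u(x) φ'(x) dx = ∫_0^3 (π*x^2*cos(π*x/3)/3 - π*x*cos(π*x/3)/3 - 2*π*cos(π*x/3)/3) dx. Term by term:
  ∫_0^3 -2*π*cos(π*x/3)/3 dx = 0;  ∫_0^3 -π*x*cos(π*x/3)/3 dx = 6/π;  ∫_0^3 π*x^2*cos(π*x/3)/3 dx = -18/π.
Sum: 0 + 6/π − 18/π = -12/π.
So LHS = -12/π.
∫_0^3 v(x) φ(x) dx = ∫_0^3 (2*x*sin(π*x/3) - sin(π*x/3)) dx. Term by term:
  ∫_0^3 -sin(π*x/3) dx = -6/π;  ∫_0^3 2*x*sin(π*x/3) dx = 18/π.
Sum: -6/π + 18/π = 12/π.
So RHS = -∫_0^3 v(x) φ(x) dx = -12/π.
LHS = RHS, so the identity holds for this test φ.
Moreover u is smooth here and v(x) = u'(x) = 2*x - 1 pointwise, so the identity holds for every test function. Hence v is the weak derivative of u.


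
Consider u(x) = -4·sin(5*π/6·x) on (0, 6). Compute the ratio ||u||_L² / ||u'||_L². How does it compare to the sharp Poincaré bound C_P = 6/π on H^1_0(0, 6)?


||u||_L² / ||u'||_L² = 6/(5*π) < C_P = 6/π.

u(x) = -4·sin(5*π/6·x), so u'(x) = -10*π*cos(5*π*x/6)/3.
Writing u(x) = A·sin(kπx/L) with A = -4 and k = 5, use ∫_0^L sin²(kπx/L) dx = L/2 and ∫_0^L cos²(kπx/L) dx = L/2.
u² = 16·sin²(5*π/6·x) and (u')² = 100*π^2/9·cos²(5*π/6·x), and each of sin², cos² integrates to L/2 = 3 over (0, 6).
∫_0^6 u² dx = 48, so ||u||_L² = 4*sqrt(3).
∫_0^6 (u')² dx = 100*π^2/3, so ||u'||_L² = 10*sqrt(3)*π/3.
Ratio ||u||_L² / ||u'||_L² = 6/(5*π).
Sharp Poincaré constant on H^1_0(0, 6) is C_P = L/π = 6/π, achieved by sin(π/6·x).
This is the k = 5 harmonic; the ratio L/(kπ) is strictly less than C_P = L/π, consistent with the sharp inequality ||u||_L² ≤ C_P ||u'||_L².


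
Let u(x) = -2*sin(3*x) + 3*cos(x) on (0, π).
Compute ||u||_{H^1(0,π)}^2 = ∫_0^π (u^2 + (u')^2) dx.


||u||_{H^1(0,π)}^2 = 29*π

u'(x) = -3*sin(x) - 6*cos(3*x).
Expand u² and (u')² and integrate term by term on (0, π), using: for integers n ≥ 1, ∫_0^π sin²(nx) dx = ∫_0^π cos²(nx) dx = π/2; for n ≠ n', ∫_0^π sin(nx)sin(n'x) dx = ∫_0^π cos(nx)cos(n'x) dx = 0; and by product-to-sum, ∫_0^π sin(nx)cos(n'x) dx = ½∫_0^π [sin((n+n')x) + sin((n−n')x)] dx, which is 0 when n+n' is even and 2n/(n²−n'²) when n+n' is odd (it need not vanish on (0, π)).
  u² squared terms: (-2)²·∫sin(3x)² dx = 4·π/2 = 2*π;  (3)²·∫cos(x)² dx = 9·π/2 = 9*π/2.
  u² cross terms: 2·(-2)·(3)·∫sin(3x)·cos(x) dx = -12·(0) = 0.
  So ∫_0^π u² dx = 2*π + 9*π/2 + 0 = 13*π/2.
  (u')² squared terms: (-6)²·∫cos(3x)² dx = 36·π/2 = 18*π;  (-3)²·∫sin(x)² dx = 9·π/2 = 9*π/2.
  (u')² cross terms: 2·(-6)·(-3)·∫cos(3x)·sin(x) dx = 36·(0) = 0.
  So ∫_0^π (u')² dx = 18*π + 9*π/2 + 0 = 45*π/2.
||u||_{H^1}^2 = (13*π/2) + (45*π/2) = 29*π.


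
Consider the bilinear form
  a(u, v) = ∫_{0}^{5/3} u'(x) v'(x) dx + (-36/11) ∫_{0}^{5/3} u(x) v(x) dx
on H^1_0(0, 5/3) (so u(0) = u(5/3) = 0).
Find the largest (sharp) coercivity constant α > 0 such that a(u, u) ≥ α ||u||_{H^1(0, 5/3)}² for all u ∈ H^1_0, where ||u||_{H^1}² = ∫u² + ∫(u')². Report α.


α = 9*(-100 + 11*π^2)/(11*(25 + 9*π^2))

Coercivity of a(·,·) on H^1_0(0, 5/3) means a(u, u) ≥ α ||u||_{H^1}² for every u ∈ H^1_0.
The interval has length L = 5/3, and Poincaré/coercivity depend only on L. Here a(u, u) = ∫(u')² + (-36/11)·∫u².
Here c = -36/11 < 0 with |c| < (π/L)² = 9*π^2/25, so coercivity still holds. The condition a(u,u) ≥ α||u||_{H^1}² reads (1−α)∫(u')² ≥ (α−c)∫u². Any admissible α is ≤ 1 (rapidly oscillating u have ∫u²/∫(u')² → 0), and α = 1 would force 0 ≥ (1−c)∫u², impossible since c < 1; so 1−α > 0. By the sharp Poincaré inequality on H^1_0 of an interval of length L, ∫(u')² ≥ (π/L)²∫u² with equality for the first sine mode sin(π(x−x₀)/L) (x₀ the left endpoint), so the inequality holds for all u iff (1−α)(π/L)² ≥ α − c, i.e. α ≤ ((π/L)² + c)/((π/L)² + 1) = (1 + c(L/π)²)/(1 + (L/π)²). (Direct route, valid since c ≤ 0: Poincaré gives c∫u² ≥ c(L/π)²∫(u')², so a(u,u) ≥ (1 + c(L/π)²)∫(u')², while ||u||_{H^1}² ≤ (1 + (L/π)²)∫(u')²; dividing yields the same α.) With (π/L)² = 9*π^2/25 and c = -36/11, the largest admissible constant is α = ((π/L)² + c)/((π/L)² + 1).
Simplifying, α = 9*(-100 + 11*π^2)/(11*(25 + 9*π^2)).


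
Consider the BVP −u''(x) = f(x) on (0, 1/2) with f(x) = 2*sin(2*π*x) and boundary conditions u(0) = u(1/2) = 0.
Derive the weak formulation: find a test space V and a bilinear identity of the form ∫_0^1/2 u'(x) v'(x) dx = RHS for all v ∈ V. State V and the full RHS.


V = H^1_0(0, 1/2) (so v(0) = v(1/2) = 0); weak form: ∫_0^1/2 u'v' dx = ∫_0^1/2 (2*sin(2*π*x)) v dx for all v ∈ V.

Multiply both sides by a test function v and integrate from 0 to 1/2:
  ∫_0^1/2 −u''(x) v(x) dx = ∫_0^1/2 f(x) v(x) dx.
Integrate the LHS by parts once:
  ∫_0^1/2 −u'' v dx = −[u'(x) v(x)]_0^1/2 + ∫_0^1/2 u'(x) v'(x) dx.
Thus ∫_0^1/2 u'(x) v'(x) dx = ∫_0^1/2 f(x) v(x) dx + [u'(x) v(x)]_0^1/2.
Choose V so that boundary terms are either known or forced to vanish.
u is Dirichlet: u(0) = u(1/2) = 0. Let V = H^1_0(0, 1/2); then v(0) = v(1/2) = 0, and [u' v]_0^1/2 = 0.
Weak formulation: find u (satisfying any essential BC) such that ∫_0^1/2 u'(x) v'(x) dx = ∫_0^1/2 f v dx for all v ∈ V.
Substituting f(x) = 2*sin(2*π*x), the right-hand side is ∫_0^1/2 (2*sin(2*π*x)) v dx.


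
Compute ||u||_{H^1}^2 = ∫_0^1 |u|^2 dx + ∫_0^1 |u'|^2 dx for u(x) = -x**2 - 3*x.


||u||_{H^1}^2 = 631/30

The H^1 norm (squared) on an interval (0, L) is
  ||u||_{H^1}^2 = ∫_0^L u(x)^2 dx + ∫_0^L u'(x)^2 dx.
Compute u'(x) = -2*x - 3.
Then u(x)^2 = x**4 + 6*x**3 + 9*x**2 and u'(x)^2 = 4*x**2 + 12*x + 9.
Integrate each monomial from 0 to 1 using ∫_0^1 c·x^n dx = c·1^(n+1)/(n+1):
  ∫_0^1 u(x)^2 dx = ∫_0^1 (x^4 + 6*x^3 + 9*x^2) dx. Term by term:
    ∫_0^1 x^4 dx = 1/5;  ∫_0^1 6*x^3 dx = 3/2;  ∫_0^1 9*x^2 dx = 3.
  Sum: 1/5 + 3/2 + 3 = 47/10.
  ∫_0^1 u'(x)^2 dx = ∫_0^1 (4*x^2 + 12*x + 9) dx. Term by term:
    ∫_0^1 4*x^2 dx = 4/3;  ∫_0^1 12*x dx = 6;  ∫_0^1 9 dx = 9.
  Sum: 4/3 + 6 + 9 = 49/3.
Adding: ||u||_{H^1}^2 = 47/10 + 49/3 = 631/30.


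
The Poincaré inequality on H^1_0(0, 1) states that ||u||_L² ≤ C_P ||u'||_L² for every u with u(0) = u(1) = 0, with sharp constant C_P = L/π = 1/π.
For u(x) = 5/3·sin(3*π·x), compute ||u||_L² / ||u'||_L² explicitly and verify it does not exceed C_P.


||u||_L² / ||u'||_L² = 1/(3*π) < C_P = 1/π.

u(x) = 5/3·sin(3*π·x), so u'(x) = 5*π*cos(3*π*x).
Writing u(x) = A·sin(kπx/L) with A = 5/3 and k = 3, use ∫_0^L sin²(kπx/L) dx = L/2 and ∫_0^L cos²(kπx/L) dx = L/2.
u² = 25/9·sin²(3*π·x) and (u')² = 25*π^2·cos²(3*π·x), and each of sin², cos² integrates to L/2 = 1/2 over (0, 1).
∫_0^1 u² dx = 25/18, so ||u||_L² = 5*sqrt(2)/6.
∫_0^1 (u')² dx = 25*π^2/2, so ||u'||_L² = 5*sqrt(2)*π/2.
Ratio ||u||_L² / ||u'||_L² = 1/(3*π).
Sharp Poincaré constant on H^1_0(0, 1) is C_P = L/π = 1/π, achieved by sin(π·x).
This is the k = 3 harmonic; the ratio L/(kπ) is strictly less than C_P = L/π, consistent with the sharp inequality ||u||_L² ≤ C_P ||u'||_L².


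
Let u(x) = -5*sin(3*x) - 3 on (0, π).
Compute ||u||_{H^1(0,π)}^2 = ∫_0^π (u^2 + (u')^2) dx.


||u||_{H^1(0,π)}^2 = 20 + 134*π

u'(x) = -15*cos(3*x).
Expand u² and (u')² and integrate term by term on (0, π), using: for integers n ≥ 1, ∫_0^π sin²(nx) dx = ∫_0^π cos²(nx) dx = π/2; for n ≠ n', ∫_0^π sin(nx)sin(n'x) dx = ∫_0^π cos(nx)cos(n'x) dx = 0; and by product-to-sum, ∫_0^π sin(nx)cos(n'x) dx = ½∫_0^π [sin((n+n')x) + sin((n−n')x)] dx, which is 0 when n+n' is even and 2n/(n²−n'²) when n+n' is odd (it need not vanish on (0, π)). For the constant mode: ∫_0^π 1 dx = π, ∫_0^π cos(nx) dx = 0, ∫_0^π sin(nx) dx = (1−(−1)^n)/n.
  u² squared terms: (-3)²·∫1 dx = 9·π = 9*π;  (-5)²·∫sin(3x)² dx = 25·π/2 = 25*π/2.
  u² cross terms: 2·(-3)·(-5)·∫1·sin(3x) dx = 30·(2/3) = 20.
  So ∫_0^π u² dx = 9*π + 25*π/2 + 20 = 20 + 43*π/2.
  (u')² squared terms: (-15)²·∫cos(3x)² dx = 225·π/2 = 225*π/2.
  So ∫_0^π (u')² dx = 225*π/2.
||u||_{H^1}^2 = (20 + 43*π/2) + (225*π/2) = 20 + 134*π.


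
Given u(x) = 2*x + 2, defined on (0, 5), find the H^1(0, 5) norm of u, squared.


||u||_{H^1}^2 = 920/3

The H^1 norm (squared) on an interval (0, L) is
  ||u||_{H^1}^2 = ∫_0^L u(x)^2 dx + ∫_0^L u'(x)^2 dx.
Compute u'(x) = 2.
Then u(x)^2 = 4*x**2 + 8*x + 4 and u'(x)^2 = 4.
Integrate each monomial from 0 to 5 using ∫_0^5 c·x^n dx = c·5^(n+1)/(n+1):
  ∫_0^5 u(x)^2 dx = ∫_0^5 (4*x^2 + 8*x + 4) dx. Term by term:
    ∫_0^5 4*x^2 dx = 500/3;  ∫_0^5 8*x dx = 100;  ∫_0^5 4 dx = 20.
  Sum: 500/3 + 100 + 20 = 860/3.
  ∫_0^5 u'(x)^2 dx = ∫_0^5 (4) dx. Term by term:
    ∫_0^5 4 dx = 20.
Adding: ||u||_{H^1}^2 = 860/3 + 20 = 920/3.


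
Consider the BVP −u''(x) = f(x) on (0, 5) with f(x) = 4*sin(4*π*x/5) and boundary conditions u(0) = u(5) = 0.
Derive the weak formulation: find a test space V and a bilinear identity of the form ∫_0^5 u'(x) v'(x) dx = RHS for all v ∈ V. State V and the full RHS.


V = H^1_0(0, 5) (so v(0) = v(5) = 0); weak form: ∫_0^5 u'v' dx = ∫_0^5 (4*sin(4*π*x/5)) v dx for all v ∈ V.

Multiply both sides by a test function v and integrate from 0 to 5:
  ∫_0^5 −u''(x) v(x) dx = ∫_0^5 f(x) v(x) dx.
Integrate the LHS by parts once:
  ∫_0^5 −u'' v dx = −[u'(x) v(x)]_0^5 + ∫_0^5 u'(x) v'(x) dx.
Thus ∫_0^5 u'(x) v'(x) dx = ∫_0^5 f(x) v(x) dx + [u'(x) v(x)]_0^5.
Choose V so that boundary terms are either known or forced to vanish.
u is Dirichlet: u(0) = u(5) = 0. Let V = H^1_0(0, 5); then v(0) = v(5) = 0, and [u' v]_0^5 = 0.
Weak formulation: find u (satisfying any essential BC) such that ∫_0^5 u'(x) v'(x) dx = ∫_0^5 f v dx for all v ∈ V.
Substituting f(x) = 4*sin(4*π*x/5), the right-hand side is ∫_0^5 (4*sin(4*π*x/5)) v dx.


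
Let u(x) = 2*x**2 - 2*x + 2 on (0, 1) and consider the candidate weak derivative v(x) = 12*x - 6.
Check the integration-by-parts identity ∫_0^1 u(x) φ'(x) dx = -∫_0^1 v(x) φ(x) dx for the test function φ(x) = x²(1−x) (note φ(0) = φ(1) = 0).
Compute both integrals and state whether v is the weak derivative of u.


LHS = -1/30, RHS = -1/10. No, v is not the weak derivative of u.

u(x) = 2*x**2 - 2*x + 2, classical derivative u'(x) = 4*x - 2.
φ(x) = x²(1−x), so φ'(x) = x*(2 - 3*x).
Note φ(0) = φ(1) = 0, so the boundary term u·φ vanishes.
LHS = ∫_0^1 u(x) φ'(x) dx = ∫_0^1 (-6*x^4 + 10*x^3 - 10*x^2 + 4*x) dx. Term by term:
  ∫_0^1 -6*x^4 dx = -6/5;  ∫_0^1 10*x^3 dx = 5/2;  ∫_0^1 -10*x^2 dx = -10/3;
  ∫_0^1 4*x dx = 2.
Sum: -6/5 + 5/2 − 10/3 + 2 = -1/30.
So LHS = -1/30.
∫_0^1 v(x) φ(x) dx = ∫_0^1 (-12*x^4 + 18*x^3 - 6*x^2) dx. Term by term:
  ∫_0^1 -12*x^4 dx = -12/5;  ∫_0^1 18*x^3 dx = 9/2;  ∫_0^1 -6*x^2 dx = -2.
Sum: -12/5 + 9/2 − 2 = 1/10.
So RHS = -∫_0^1 v(x) φ(x) dx = -1/10.
LHS − RHS = 1/15 ≠ 0, so the identity fails.
(For a valid weak derivative the identity must hold for EVERY test function, in particular this one. The failure shows v is NOT the weak derivative of u.)
Correct weak derivative would be u'(x) = 4*x - 2.


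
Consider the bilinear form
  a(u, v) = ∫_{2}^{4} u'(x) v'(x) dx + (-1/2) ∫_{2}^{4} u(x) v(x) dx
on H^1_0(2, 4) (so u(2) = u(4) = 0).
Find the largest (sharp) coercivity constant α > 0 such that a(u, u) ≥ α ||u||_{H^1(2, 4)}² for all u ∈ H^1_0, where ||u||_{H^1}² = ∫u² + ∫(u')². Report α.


α = (-2 + π^2)/(4 + π^2)

Coercivity of a(·,·) on H^1_0(2, 4) means a(u, u) ≥ α ||u||_{H^1}² for every u ∈ H^1_0.
The interval has length L = 2, and Poincaré/coercivity depend only on L. Here a(u, u) = ∫(u')² + (-1/2)·∫u².
Here c = -1/2 < 0 with |c| < (π/L)² = π^2/4, so coercivity still holds. The condition a(u,u) ≥ α||u||_{H^1}² reads (1−α)∫(u')² ≥ (α−c)∫u². Any admissible α is ≤ 1 (rapidly oscillating u have ∫u²/∫(u')² → 0), and α = 1 would force 0 ≥ (1−c)∫u², impossible since c < 1; so 1−α > 0. By the sharp Poincaré inequality on H^1_0 of an interval of length L, ∫(u')² ≥ (π/L)²∫u² with equality for the first sine mode sin(π(x−x₀)/L) (x₀ the left endpoint), so the inequality holds for all u iff (1−α)(π/L)² ≥ α − c, i.e. α ≤ ((π/L)² + c)/((π/L)² + 1) = (1 + c(L/π)²)/(1 + (L/π)²). (Direct route, valid since c ≤ 0: Poincaré gives c∫u² ≥ c(L/π)²∫(u')², so a(u,u) ≥ (1 + c(L/π)²)∫(u')², while ||u||_{H^1}² ≤ (1 + (L/π)²)∫(u')²; dividing yields the same α.) With (π/L)² = π^2/4 and c = -1/2, the largest admissible constant is α = ((π/L)² + c)/((π/L)² + 1).
Simplifying, α = (-2 + π^2)/(4 + π^2).


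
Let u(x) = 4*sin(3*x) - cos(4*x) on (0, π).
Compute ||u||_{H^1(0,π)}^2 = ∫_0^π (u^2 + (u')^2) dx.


||u||_{H^1(0,π)}^2 = 816/7 + 177*π/2

u'(x) = 4*sin(4*x) + 12*cos(3*x).
Expand u² and (u')² and integrate term by term on (0, π), using: for integers n ≥ 1, ∫_0^π sin²(nx) dx = ∫_0^π cos²(nx) dx = π/2; for n ≠ n', ∫_0^π sin(nx)sin(n'x) dx = ∫_0^π cos(nx)cos(n'x) dx = 0; and by product-to-sum, ∫_0^π sin(nx)cos(n'x) dx = ½∫_0^π [sin((n+n')x) + sin((n−n')x)] dx, which is 0 when n+n' is even and 2n/(n²−n'²) when n+n' is odd (it need not vanish on (0, π)).
  u² squared terms: (-1)²·∫cos(4x)² dx = 1·π/2 = π/2;  (4)²·∫sin(3x)² dx = 16·π/2 = 8*π.
  u² cross terms: 2·(-1)·(4)·∫cos(4x)·sin(3x) dx = -8·(-6/7) = 48/7.
  So ∫_0^π u² dx = π/2 + 8*π + 48/7 = 48/7 + 17*π/2.
  (u')² squared terms: (4)²·∫sin(4x)² dx = 16·π/2 = 8*π;  (12)²·∫cos(3x)² dx = 144·π/2 = 72*π.
  (u')² cross terms: 2·(4)·(12)·∫sin(4x)·cos(3x) dx = 96·(8/7) = 768/7.
  So ∫_0^π (u')² dx = 8*π + 72*π + 768/7 = 768/7 + 80*π.
||u||_{H^1}^2 = (48/7 + 17*π/2) + (768/7 + 80*π) = 816/7 + 177*π/2.


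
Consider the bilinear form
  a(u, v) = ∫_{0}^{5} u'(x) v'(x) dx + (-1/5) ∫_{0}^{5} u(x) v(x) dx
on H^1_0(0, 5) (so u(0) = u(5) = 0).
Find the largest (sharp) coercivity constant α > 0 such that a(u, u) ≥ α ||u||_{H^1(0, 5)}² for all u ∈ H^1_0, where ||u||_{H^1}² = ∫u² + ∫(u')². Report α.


α = (-5 + π^2)/(π^2 + 25)

Coercivity of a(·,·) on H^1_0(0, 5) means a(u, u) ≥ α ||u||_{H^1}² for every u ∈ H^1_0.
The interval has length L = 5, and Poincaré/coercivity depend only on L. Here a(u, u) = ∫(u')² + (-1/5)·∫u².
Here c = -1/5 < 0 with |c| < (π/L)² = π^2/25, so coercivity still holds. The condition a(u,u) ≥ α||u||_{H^1}² reads (1−α)∫(u')² ≥ (α−c)∫u². Any admissible α is ≤ 1 (rapidly oscillating u have ∫u²/∫(u')² → 0), and α = 1 would force 0 ≥ (1−c)∫u², impossible since c < 1; so 1−α > 0. By the sharp Poincaré inequality on H^1_0 of an interval of length L, ∫(u')² ≥ (π/L)²∫u² with equality for the first sine mode sin(π(x−x₀)/L) (x₀ the left endpoint), so the inequality holds for all u iff (1−α)(π/L)² ≥ α − c, i.e. α ≤ ((π/L)² + c)/((π/L)² + 1) = (1 + c(L/π)²)/(1 + (L/π)²). (Direct route, valid since c ≤ 0: Poincaré gives c∫u² ≥ c(L/π)²∫(u')², so a(u,u) ≥ (1 + c(L/π)²)∫(u')², while ||u||_{H^1}² ≤ (1 + (L/π)²)∫(u')²; dividing yields the same α.) With (π/L)² = π^2/25 and c = -1/5, the largest admissible constant is α = ((π/L)² + c)/((π/L)² + 1).
Simplifying, α = (-5 + π^2)/(π^2 + 25).


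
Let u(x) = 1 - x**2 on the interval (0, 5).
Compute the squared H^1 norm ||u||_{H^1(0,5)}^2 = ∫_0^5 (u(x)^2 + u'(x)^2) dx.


||u||_{H^1}^2 = 2140/3

The H^1 norm (squared) on an interval (0, L) is
  ||u||_{H^1}^2 = ∫_0^L u(x)^2 dx + ∫_0^L u'(x)^2 dx.
Compute u'(x) = -2*x.
Then u(x)^2 = x**4 - 2*x**2 + 1 and u'(x)^2 = 4*x**2.
Integrate each monomial from 0 to 5 using ∫_0^5 c·x^n dx = c·5^(n+1)/(n+1):
  ∫_0^5 u(x)^2 dx = ∫_0^5 (x^4 - 2*x^2 + 1) dx. Term by term:
    ∫_0^5 x^4 dx = 625;  ∫_0^5 -2*x^2 dx = -250/3;  ∫_0^5 1 dx = 5.
  Sum: 625 − 250/3 + 5 = 1640/3.
  ∫_0^5 u'(x)^2 dx = ∫_0^5 (4*x^2) dx. Term by term:
    ∫_0^5 4*x^2 dx = 500/3.
Adding: ||u||_{H^1}^2 = 1640/3 + 500/3 = 2140/3.


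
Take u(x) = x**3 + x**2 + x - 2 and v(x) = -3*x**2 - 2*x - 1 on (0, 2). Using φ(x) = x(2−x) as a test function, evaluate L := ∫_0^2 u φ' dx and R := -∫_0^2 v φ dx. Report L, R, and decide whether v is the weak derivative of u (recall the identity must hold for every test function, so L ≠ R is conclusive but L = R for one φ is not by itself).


LHS = -44/5, RHS = 44/5. No, v is not the weak derivative of u.

u(x) = x**3 + x**2 + x - 2, classical derivative u'(x) = 3*x**2 + 2*x + 1.
φ(x) = x(2−x), so φ'(x) = 2 - 2*x.
Note φ(0) = φ(2) = 0, so the boundary term u·φ vanishes.
LHS = ∫_0^2 u(x) φ'(x) dx = ∫_0^2 (-2*x^4 + 6*x - 4) dx. Term by term:
  ∫_0^2 -2*x^4 dx = -64/5;  ∫_0^2 6*x dx = 12;  ∫_0^2 -4 dx = -8.
Sum: -64/5 + 12 − 8 = -44/5.
So LHS = -44/5.
∫_0^2 v(x) φ(x) dx = ∫_0^2 (3*x^4 - 4*x^3 - 3*x^2 - 2*x) dx. Term by term:
  ∫_0^2 3*x^4 dx = 96/5;  ∫_0^2 -4*x^3 dx = -16;  ∫_0^2 -3*x^2 dx = -8;
  ∫_0^2 -2*x dx = -4.
Sum: 96/5 − 16 − 8 − 4 = -44/5.
So RHS = -∫_0^2 v(x) φ(x) dx = 44/5.
LHS − RHS = -88/5 ≠ 0, so the identity fails.
(For a valid weak derivative the identity must hold for EVERY test function, in particular this one. The failure shows v is NOT the weak derivative of u.)
Correct weak derivative would be u'(x) = 3*x**2 + 2*x + 1.


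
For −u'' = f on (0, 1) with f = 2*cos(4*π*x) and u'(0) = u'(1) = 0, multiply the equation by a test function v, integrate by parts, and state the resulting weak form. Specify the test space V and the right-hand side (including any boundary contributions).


V = H^1(0, 1) (no boundary constraint on v; u is determined up to an additive constant); weak form: ∫_0^1 u'v' dx = ∫_0^1 (2*cos(4*π*x)) v dx for all v ∈ V.

Multiply both sides by a test function v and integrate from 0 to 1:
  ∫_0^1 −u''(x) v(x) dx = ∫_0^1 f(x) v(x) dx.
Integrate the LHS by parts once:
  ∫_0^1 −u'' v dx = −[u'(x) v(x)]_0^1 + ∫_0^1 u'(x) v'(x) dx.
Thus ∫_0^1 u'(x) v'(x) dx = ∫_0^1 f(x) v(x) dx + [u'(x) v(x)]_0^1.
Choose V so that boundary terms are either known or forced to vanish.
u has homogeneous Neumann: u'(0) = u'(1) = 0. So [u' v]_0^1 = 0·v(1) − 0·v(0) = 0 for any v; take V = H^1(0, 1).
Weak formulation: find u (satisfying any essential BC) such that ∫_0^1 u'(x) v'(x) dx = ∫_0^1 f v dx for all v ∈ V (homogeneous Neumann, so boundary terms vanish).
Substituting f(x) = 2*cos(4*π*x), the right-hand side is ∫_0^1 (2*cos(4*π*x)) v dx.
Compatibility check (pure Neumann): taking v ≡ 1 ∈ V gives 0 = ∫_0^1 f dx + (0) − (0), i.e. ∫_0^1 f dx must equal u'(0) − u'(1) = 0. Indeed ∫_0^1 (2*cos(4*π*x)) dx = 0, so the data are compatible. The solution is then unique only up to an additive constant (fix it e.g. by requiring ∫_0^1 u dx = 0).


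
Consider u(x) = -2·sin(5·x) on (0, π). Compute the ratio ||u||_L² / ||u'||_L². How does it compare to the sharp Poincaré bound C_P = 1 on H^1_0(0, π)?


||u||_L² / ||u'||_L² = 1/5 < C_P = 1.

u(x) = -2·sin(5·x), so u'(x) = -10*cos(5*x).
Writing u(x) = A·sin(kπx/L) with A = -2 and k = 5, use ∫_0^L sin²(kπx/L) dx = L/2 and ∫_0^L cos²(kπx/L) dx = L/2.
u² = 4·sin²(5·x) and (u')² = 100·cos²(5·x), and each of sin², cos² integrates to L/2 = π/2 over (0, π).
∫_0^π u² dx = 2*π, so ||u||_L² = sqrt(2)*sqrt(π).
∫_0^π (u')² dx = 50*π, so ||u'||_L² = 5*sqrt(2)*sqrt(π).
Ratio ||u||_L² / ||u'||_L² = 1/5.
Sharp Poincaré constant on H^1_0(0, π) is C_P = L/π = 1, achieved by sin(x).
This is the k = 5 harmonic; the ratio L/(kπ) is strictly less than C_P = L/π, consistent with the sharp inequality ||u||_L² ≤ C_P ||u'||_L².


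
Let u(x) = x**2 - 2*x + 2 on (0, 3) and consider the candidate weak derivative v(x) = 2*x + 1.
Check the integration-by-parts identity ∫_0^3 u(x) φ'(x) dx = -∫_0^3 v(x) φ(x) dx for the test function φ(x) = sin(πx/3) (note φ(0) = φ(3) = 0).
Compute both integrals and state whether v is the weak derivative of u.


LHS = -6/π, RHS = -24/π. No, v is not the weak derivative of u.

u(x) = x**2 - 2*x + 2, classical derivative u'(x) = 2*x - 2.
φ(x) = sin(πx/3), so φ'(x) = π*cos(π*x/3)/3.
Note φ(0) = φ(3) = 0, so the boundary term u·φ vanishes.
LHS = ∫_0^3 u(x) φ'(x) dx = ∫_0^3 (π*x^2*cos(π*x/3)/3 - 2*π*x*cos(π*x/3)/3 + 2*π*cos(π*x/3)/3) dx. Term by term:
  ∫_0^3 2*π*cos(π*x/3)/3 dx = 0;  ∫_0^3 -2*π*x*cos(π*x/3)/3 dx = 12/π;  ∫_0^3 π*x^2*cos(π*x/3)/3 dx = -18/π.
Sum: 0 + 12/π − 18/π = -6/π.
So LHS = -6/π.
∫_0^3 v(x) φ(x) dx = ∫_0^3 (2*x*sin(π*x/3) + sin(π*x/3)) dx. Term by term:
  ∫_0^3 2*x*sin(π*x/3) dx = 18/π;  ∫_0^3 sin(π*x/3) dx = 6/π.
Sum: 18/π + 6/π = 24/π.
So RHS = -∫_0^3 v(x) φ(x) dx = -24/π.
LHS − RHS = 18/π ≠ 0, so the identity fails.
(For a valid weak derivative the identity must hold for EVERY test function, in particular this one. The failure shows v is NOT the weak derivative of u.)
Correct weak derivative would be u'(x) = 2*x - 2.


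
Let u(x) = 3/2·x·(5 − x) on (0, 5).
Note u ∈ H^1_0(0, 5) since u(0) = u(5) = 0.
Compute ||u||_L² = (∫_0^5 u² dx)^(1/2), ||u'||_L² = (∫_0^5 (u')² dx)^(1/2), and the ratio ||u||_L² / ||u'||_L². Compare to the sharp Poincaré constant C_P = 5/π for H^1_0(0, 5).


||u||_L² / ||u'||_L² = sqrt(10)/2 < C_P = 5/π.

u(x) = 3/2·x·(5 − x), so u'(x) = 15/2 - 3*x.
u(x) = 3/2·x·(5 − x) vanishes at x = 0 and x = 5, so u ∈ H^1_0(0, 5). Differentiate via the product rule and integrate the resulting polynomials term by term.
  ∫_0^5 u² dx = ∫_0^5 (9*x^4/4 - 45*x^3/2 + 225*x^2/4) dx. Term by term:
    ∫_0^5 9*x^4/4 dx = 5625/4;  ∫_0^5 -45*x^3/2 dx = -28125/8;  ∫_0^5 225*x^2/4 dx = 9375/4.
  Sum: 5625/4 − 28125/8 + 9375/4 = 1875/8.
  ∫_0^5 (u')² dx = ∫_0^5 (9*x^2 - 45*x + 225/4) dx. Term by term:
    ∫_0^5 9*x^2 dx = 375;  ∫_0^5 -45*x dx = -1125/2;  ∫_0^5 225/4 dx = 1125/4.
  Sum: 375 − 1125/2 + 1125/4 = 375/4.
∫_0^5 u² dx = 1875/8, so ||u||_L² = 25*sqrt(6)/4.
∫_0^5 (u')² dx = 375/4, so ||u'||_L² = 5*sqrt(15)/2.
Ratio ||u||_L² / ||u'||_L² = sqrt(10)/2.
Sharp Poincaré constant on H^1_0(0, 5) is C_P = L/π = 5/π, achieved by sin(π/5·x).
A polynomial bump cannot attain the sharp Poincaré constant (only the first sine eigenfunction does), so the ratio is strictly less than C_P, consistent with ||u||_L² ≤ C_P ||u'||_L².


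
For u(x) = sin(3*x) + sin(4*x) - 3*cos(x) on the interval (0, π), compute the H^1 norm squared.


||u||_{H^1(0,π)}^2 = -32/5 + 45*π/2

u'(x) = 3*sin(x) + 3*cos(3*x) + 4*cos(4*x).
Expand u² and (u')² and integrate term by term on (0, π), using: for integers n ≥ 1, ∫_0^π sin²(nx) dx = ∫_0^π cos²(nx) dx = π/2; for n ≠ n', ∫_0^π sin(nx)sin(n'x) dx = ∫_0^π cos(nx)cos(n'x) dx = 0; and by product-to-sum, ∫_0^π sin(nx)cos(n'x) dx = ½∫_0^π [sin((n+n')x) + sin((n−n')x)] dx, which is 0 when n+n' is even and 2n/(n²−n'²) when n+n' is odd (it need not vanish on (0, π)).
  u² squared terms: (-3)²·∫cos(x)² dx = 9·π/2 = 9*π/2;  (1)²·∫sin(3x)² dx = 1·π/2 = π/2;  (1)²·∫sin(4x)² dx = 1·π/2 = π/2.
  u² cross terms: 2·(-3)·(1)·∫cos(x)·sin(3x) dx = -6·(0) = 0;  2·(-3)·(1)·∫cos(x)·sin(4x) dx = -6·(8/15) = -16/5;  2·(1)·(1)·∫sin(3x)·sin(4x) dx = 2·(0) = 0.
  So ∫_0^π u² dx = 9*π/2 + π/2 + π/2 + 0 − 16/5 + 0 = -16/5 + 11*π/2.
  (u')² squared terms: (3)²·∫cos(3x)² dx = 9·π/2 = 9*π/2;  (3)²·∫sin(x)² dx = 9·π/2 = 9*π/2;  (4)²·∫cos(4x)² dx = 16·π/2 = 8*π.
  (u')² cross terms: 2·(3)·(3)·∫cos(3x)·sin(x) dx = 18·(0) = 0;  2·(3)·(4)·∫cos(3x)·cos(4x) dx = 24·(0) = 0;  2·(3)·(4)·∫sin(x)·cos(4x) dx = 24·(-2/15) = -16/5.
  So ∫_0^π (u')² dx = 9*π/2 + 9*π/2 + 8*π + 0 + 0 − 16/5 = -16/5 + 17*π.
||u||_{H^1}^2 = (-16/5 + 11*π/2) + (-16/5 + 17*π) = -32/5 + 45*π/2.


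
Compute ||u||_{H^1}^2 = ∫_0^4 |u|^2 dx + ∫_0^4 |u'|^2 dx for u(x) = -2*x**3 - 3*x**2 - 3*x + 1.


||u||_{H^1}^2 = 1281416/35

The H^1 norm (squared) on an interval (0, L) is
  ||u||_{H^1}^2 = ∫_0^L u(x)^2 dx + ∫_0^L u'(x)^2 dx.
Compute u'(x) = -6*x**2 - 6*x - 3.
Then u(x)^2 = 4*x**6 + 12*x**5 + 21*x**4 + 14*x**3 + 3*x**2 - 6*x + 1 and u'(x)^2 = 36*x**4 + 72*x**3 + 72*x**2 + 36*x + 9.
Integrate each monomial from 0 to 4 using ∫_0^4 c·x^n dx = c·4^(n+1)/(n+1):
  ∫_0^4 u(x)^2 dx = ∫_0^4 (4*x^6 + 12*x^5 + 21*x^4 + 14*x^3 + 3*x^2 - 6*x + 1) dx. Term by term:
    ∫_0^4 4*x^6 dx = 65536/7;  ∫_0^4 12*x^5 dx = 8192;  ∫_0^4 21*x^4 dx = 21504/5;
    ∫_0^4 14*x^3 dx = 896;  ∫_0^4 3*x^2 dx = 64;  ∫_0^4 -6*x dx = -48;
    ∫_0^4 1 dx = 4.
  Sum: 65536/7 + 8192 + 21504/5 + 896 + 64 − 48 + 4 = 796988/35.
  ∫_0^4 u'(x)^2 dx = ∫_0^4 (36*x^4 + 72*x^3 + 72*x^2 + 36*x + 9) dx. Term by term:
    ∫_0^4 36*x^4 dx = 36864/5;  ∫_0^4 72*x^3 dx = 4608;  ∫_0^4 72*x^2 dx = 1536;
    ∫_0^4 36*x dx = 288;  ∫_0^4 9 dx = 36.
  Sum: 36864/5 + 4608 + 1536 + 288 + 36 = 69204/5.
Adding: ||u||_{H^1}^2 = 796988/35 + 69204/5 = 1281416/35.


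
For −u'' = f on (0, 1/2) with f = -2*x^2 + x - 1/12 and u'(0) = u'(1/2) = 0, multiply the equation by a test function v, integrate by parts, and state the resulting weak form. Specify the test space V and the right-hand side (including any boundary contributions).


V = H^1(0, 1/2) (no boundary constraint on v; u is determined up to an additive constant); weak form: ∫_0^1/2 u'v' dx = ∫_0^1/2 (-2*x^2 + x - 1/12) v dx for all v ∈ V.

Multiply both sides by a test function v and integrate from 0 to 1/2:
  ∫_0^1/2 −u''(x) v(x) dx = ∫_0^1/2 f(x) v(x) dx.
Integrate the LHS by parts once:
  ∫_0^1/2 −u'' v dx = −[u'(x) v(x)]_0^1/2 + ∫_0^1/2 u'(x) v'(x) dx.
Thus ∫_0^1/2 u'(x) v'(x) dx = ∫_0^1/2 f(x) v(x) dx + [u'(x) v(x)]_0^1/2.
Choose V so that boundary terms are either known or forced to vanish.
u has homogeneous Neumann: u'(0) = u'(1/2) = 0. So [u' v]_0^1/2 = 0·v(1/2) − 0·v(0) = 0 for any v; take V = H^1(0, 1/2).
Weak formulation: find u (satisfying any essential BC) such that ∫_0^1/2 u'(x) v'(x) dx = ∫_0^1/2 f v dx for all v ∈ V (homogeneous Neumann, so boundary terms vanish).
Substituting f(x) = -2*x^2 + x - 1/12, the right-hand side is ∫_0^1/2 (-2*x^2 + x - 1/12) v dx.
Compatibility check (pure Neumann): taking v ≡ 1 ∈ V gives 0 = ∫_0^1/2 f dx + (0) − (0), i.e. ∫_0^1/2 f dx must equal u'(0) − u'(1/2) = 0. Indeed ∫_0^1/2 (-2*x^2 + x - 1/12) dx = 0, so the data are compatible. The solution is then unique only up to an additive constant (fix it e.g. by requiring ∫_0^1/2 u dx = 0).


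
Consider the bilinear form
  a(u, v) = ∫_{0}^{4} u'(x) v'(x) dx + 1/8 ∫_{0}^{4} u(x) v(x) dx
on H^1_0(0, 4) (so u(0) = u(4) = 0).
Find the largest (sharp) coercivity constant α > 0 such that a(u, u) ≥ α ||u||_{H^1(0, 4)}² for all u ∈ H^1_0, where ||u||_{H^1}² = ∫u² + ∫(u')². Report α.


α = (2 + π^2)/(π^2 + 16)

Coercivity of a(·,·) on H^1_0(0, 4) means a(u, u) ≥ α ||u||_{H^1}² for every u ∈ H^1_0.
The interval has length L = 4, and Poincaré/coercivity depend only on L. Here a(u, u) = ∫(u')² + (1/8)·∫u².
Here 0 < c = 1/8 < 1. The condition a(u,u) ≥ α||u||_{H^1}² reads (1−α)∫(u')² ≥ (α−c)∫u². Any admissible α is ≤ 1 (rapidly oscillating u have ∫u²/∫(u')² → 0), and α = 1 would force 0 ≥ (1−c)∫u², impossible since c < 1; so 1−α > 0. By the sharp Poincaré inequality on H^1_0 of an interval of length L, ∫(u')² ≥ (π/L)²∫u² with equality for the first sine mode sin(π(x−x₀)/L) (x₀ the left endpoint), so the inequality holds for all u iff (1−α)(π/L)² ≥ α − c, i.e. α ≤ ((π/L)² + c)/((π/L)² + 1) = (1 + c(L/π)²)/(1 + (L/π)²). With (π/L)² = π^2/16 and c = 1/8, the largest admissible constant is α = ((π/L)² + c)/((π/L)² + 1).
Simplifying, α = (2 + π^2)/(π^2 + 16).


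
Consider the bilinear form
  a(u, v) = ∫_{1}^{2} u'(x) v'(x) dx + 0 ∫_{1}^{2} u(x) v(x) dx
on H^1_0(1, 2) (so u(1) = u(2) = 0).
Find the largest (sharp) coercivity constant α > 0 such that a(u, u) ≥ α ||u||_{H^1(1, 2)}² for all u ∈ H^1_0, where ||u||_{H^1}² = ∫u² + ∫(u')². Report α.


α = π^2/(1 + π^2)

Coercivity of a(·,·) on H^1_0(1, 2) means a(u, u) ≥ α ||u||_{H^1}² for every u ∈ H^1_0.
The interval has length L = 1, and Poincaré/coercivity depend only on L. Here a(u, u) = ∫(u')² + (0)·∫u².
Here c = 0, so a(u,u) = ∫(u')² alone. The condition a(u,u) ≥ α||u||_{H^1}² reads (1−α)∫(u')² ≥ (α−c)∫u². Any admissible α is ≤ 1 (rapidly oscillating u have ∫u²/∫(u')² → 0), and α = 1 would force 0 ≥ (1−c)∫u², impossible since c < 1; so 1−α > 0. By the sharp Poincaré inequality on H^1_0 of an interval of length L, ∫(u')² ≥ (π/L)²∫u² with equality for the first sine mode sin(π(x−x₀)/L) (x₀ the left endpoint), so the inequality holds for all u iff (1−α)(π/L)² ≥ α − c, i.e. α ≤ ((π/L)² + c)/((π/L)² + 1) = (1 + c(L/π)²)/(1 + (L/π)²). (Direct route, valid since c ≤ 0: Poincaré gives c∫u² ≥ c(L/π)²∫(u')², so a(u,u) ≥ (1 + c(L/π)²)∫(u')², while ||u||_{H^1}² ≤ (1 + (L/π)²)∫(u')²; dividing yields the same α.) With (π/L)² = π^2 and c = 0, the largest admissible constant is α = ((π/L)² + c)/((π/L)² + 1).
Simplifying, α = π^2/(1 + π^2).


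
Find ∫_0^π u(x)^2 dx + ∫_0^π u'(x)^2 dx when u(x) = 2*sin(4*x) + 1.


||u||_{H^1(0,π)}^2 = 35*π

u'(x) = 8*cos(4*x).
Expand u² and (u')² and integrate term by term on (0, π), using: for integers n ≥ 1, ∫_0^π sin²(nx) dx = ∫_0^π cos²(nx) dx = π/2; for n ≠ n', ∫_0^π sin(nx)sin(n'x) dx = ∫_0^π cos(nx)cos(n'x) dx = 0; and by product-to-sum, ∫_0^π sin(nx)cos(n'x) dx = ½∫_0^π [sin((n+n')x) + sin((n−n')x)] dx, which is 0 when n+n' is even and 2n/(n²−n'²) when n+n' is odd (it need not vanish on (0, π)). For the constant mode: ∫_0^π 1 dx = π, ∫_0^π cos(nx) dx = 0, ∫_0^π sin(nx) dx = (1−(−1)^n)/n.
  u² squared terms: (1)²·∫1 dx = 1·π = π;  (2)²·∫sin(4x)² dx = 4·π/2 = 2*π.
  u² cross terms: 2·(1)·(2)·∫1·sin(4x) dx = 4·(0) = 0.
  So ∫_0^π u² dx = π + 2*π + 0 = 3*π.
  (u')² squared terms: (8)²·∫cos(4x)² dx = 64·π/2 = 32*π.
  So ∫_0^π (u')² dx = 32*π.
||u||_{H^1}^2 = (3*π) + (32*π) = 35*π.


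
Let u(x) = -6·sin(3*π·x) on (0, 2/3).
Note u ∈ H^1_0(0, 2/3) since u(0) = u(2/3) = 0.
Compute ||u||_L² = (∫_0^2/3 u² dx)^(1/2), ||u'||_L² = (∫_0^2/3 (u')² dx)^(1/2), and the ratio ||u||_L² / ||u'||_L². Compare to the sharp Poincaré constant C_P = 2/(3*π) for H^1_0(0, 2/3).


||u||_L² / ||u'||_L² = 1/(3*π) < C_P = 2/(3*π).

u(x) = -6·sin(3*π·x), so u'(x) = -18*π*cos(3*π*x).
Writing u(x) = A·sin(kπx/L) with A = -6 and k = 2, use ∫_0^L sin²(kπx/L) dx = L/2 and ∫_0^L cos²(kπx/L) dx = L/2.
u² = 36·sin²(3*π·x) and (u')² = 324*π^2·cos²(3*π·x), and each of sin², cos² integrates to L/2 = 1/3 over (0, 2/3).
∫_0^2/3 u² dx = 12, so ||u||_L² = 2*sqrt(3).
∫_0^2/3 (u')² dx = 108*π^2, so ||u'||_L² = 6*sqrt(3)*π.
Ratio ||u||_L² / ||u'||_L² = 1/(3*π).
Sharp Poincaré constant on H^1_0(0, 2/3) is C_P = L/π = 2/(3*π), achieved by sin(3*π/2·x).
This is the k = 2 harmonic; the ratio L/(kπ) is strictly less than C_P = L/π, consistent with the sharp inequality ||u||_L² ≤ C_P ||u'||_L².
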